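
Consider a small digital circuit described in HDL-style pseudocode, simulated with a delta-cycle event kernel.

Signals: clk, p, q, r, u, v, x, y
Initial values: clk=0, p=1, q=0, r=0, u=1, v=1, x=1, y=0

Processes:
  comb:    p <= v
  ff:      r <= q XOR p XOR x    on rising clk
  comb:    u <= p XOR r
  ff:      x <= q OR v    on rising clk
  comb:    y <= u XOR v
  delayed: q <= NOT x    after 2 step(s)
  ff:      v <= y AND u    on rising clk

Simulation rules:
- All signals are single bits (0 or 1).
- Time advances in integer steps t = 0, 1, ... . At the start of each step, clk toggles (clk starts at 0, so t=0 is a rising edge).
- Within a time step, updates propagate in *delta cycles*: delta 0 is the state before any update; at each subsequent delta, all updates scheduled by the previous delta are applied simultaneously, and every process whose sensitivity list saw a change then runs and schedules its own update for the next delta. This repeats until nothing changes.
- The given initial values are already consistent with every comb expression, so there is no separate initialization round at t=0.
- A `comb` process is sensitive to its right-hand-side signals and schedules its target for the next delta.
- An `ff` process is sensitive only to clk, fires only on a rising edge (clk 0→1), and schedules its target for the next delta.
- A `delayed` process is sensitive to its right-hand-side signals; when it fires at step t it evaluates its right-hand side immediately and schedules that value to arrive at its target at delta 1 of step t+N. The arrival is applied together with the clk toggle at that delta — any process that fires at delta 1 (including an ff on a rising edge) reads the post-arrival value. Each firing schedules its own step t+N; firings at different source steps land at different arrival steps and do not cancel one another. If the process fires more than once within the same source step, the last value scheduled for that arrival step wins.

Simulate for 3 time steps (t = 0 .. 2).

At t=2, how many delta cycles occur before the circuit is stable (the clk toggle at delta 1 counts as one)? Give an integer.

t0.Δ0 r=0 y=0 v=1 x=1 p=1 q=0 u=1 clk=0
t0.Δ1 r=0 y=0 v=1 x=1 p=1 q=0 u=1 clk=1
t0.Δ2 r=0 y=0 v=0 x=1 p=1 q=0 u=1 clk=1
t0.Δ3 r=0 y=1 v=0 x=1 p=0 q=0 u=1 clk=1
t0.Δ4 r=0 y=1 v=0 x=1 p=0 q=0 u=0 clk=1
t0.Δ5 r=0 y=0 v=0 x=1 p=0 q=0 u=0 clk=1
t1.Δ0 r=0 y=0 v=0 x=1 p=0 q=0 u=0 clk=1
t1.Δ1 r=0 y=0 v=0 x=1 p=0 q=0 u=0 clk=0
t2.Δ0 r=0 y=0 v=0 x=1 p=0 q=0 u=0 clk=0
t2.Δ1 r=0 y=0 v=0 x=1 p=0 q=0 u=0 clk=1
t2.Δ2 r=1 y=0 v=0 x=0 p=0 q=0 u=0 clk=1
t2.Δ3 r=1 y=0 v=0 x=0 p=0 q=0 u=1 clk=1
t2.Δ4 r=1 y=1 v=0 x=0 p=0 q=0 u=1 clk=1

4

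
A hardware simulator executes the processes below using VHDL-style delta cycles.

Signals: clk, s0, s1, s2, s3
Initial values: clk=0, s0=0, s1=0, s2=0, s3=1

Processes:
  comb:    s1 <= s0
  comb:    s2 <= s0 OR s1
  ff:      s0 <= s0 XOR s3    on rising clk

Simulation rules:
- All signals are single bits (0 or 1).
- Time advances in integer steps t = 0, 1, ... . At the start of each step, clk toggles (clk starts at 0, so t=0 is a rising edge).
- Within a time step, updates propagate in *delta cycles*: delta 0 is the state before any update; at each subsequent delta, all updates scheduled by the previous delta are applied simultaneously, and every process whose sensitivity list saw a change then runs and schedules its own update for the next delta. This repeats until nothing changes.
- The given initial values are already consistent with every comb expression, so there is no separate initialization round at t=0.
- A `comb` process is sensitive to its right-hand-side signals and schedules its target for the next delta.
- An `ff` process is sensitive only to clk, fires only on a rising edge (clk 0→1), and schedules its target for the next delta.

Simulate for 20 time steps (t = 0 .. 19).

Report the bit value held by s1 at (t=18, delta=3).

t=0 Δ0: clk=0 s1=0 s2=0 s0=0 s3=1
  Δ1: clk:0→1
  Δ2: s0:0→1
  Δ3: s1:0→1, s2:0→1
  (3Δ to stable)
t=1 Δ0: clk=1 s1=1 s2=1 s0=1 s3=1
  Δ1: clk:1→0
  (1Δ to stable)
t=2 Δ0: clk=0 s1=1 s2=1 s0=1 s3=1
  Δ1: clk:0→1
  Δ2: s0:1→0
  Δ3: s1:1→0
  Δ4: s2:1→0
  (4Δ to stable)
t=3 Δ0: clk=1 s1=0 s2=0 s0=0 s3=1
  Δ1: clk:1→0
  (1Δ to stable)
t=4 Δ0: clk=0 s1=0 s2=0 s0=0 s3=1
  Δ1: clk:0→1
  Δ2: s0:0→1
  Δ3: s1:0→1, s2:0→1
  (3Δ to stable)
t=5 Δ0: clk=1 s1=1 s2=1 s0=1 s3=1
  Δ1: clk:1→0
  (1Δ to stable)
t=6 Δ0: clk=0 s1=1 s2=1 s0=1 s3=1
  Δ1: clk:0→1
  Δ2: s0:1→0
  Δ3: s1:1→0
  Δ4: s2:1→0
  (4Δ to stable)
t=7 Δ0: clk=1 s1=0 s2=0 s0=0 s3=1
  Δ1: clk:1→0
  (1Δ to stable)
t=8 Δ0: clk=0 s1=0 s2=0 s0=0 s3=1
  Δ1: clk:0→1
  Δ2: s0:0→1
  Δ3: s1:0→1, s2:0→1
  (3Δ to stable)
t=9 Δ0: clk=1 s1=1 s2=1 s0=1 s3=1
  Δ1: clk:1→0
  (1Δ to stable)
t=10 Δ0: clk=0 s1=1 s2=1 s0=1 s3=1
  Δ1: clk:0→1
  Δ2: s0:1→0
  Δ3: s1:1→0
  Δ4: s2:1→0
  (4Δ to stable)
t=11 Δ0: clk=1 s1=0 s2=0 s0=0 s3=1
  Δ1: clk:1→0
  (1Δ to stable)
t=12 Δ0: clk=0 s1=0 s2=0 s0=0 s3=1
  Δ1: clk:0→1
  Δ2: s0:0→1
  Δ3: s1:0→1, s2:0→1
  (3Δ to stable)
t=13 Δ0: clk=1 s1=1 s2=1 s0=1 s3=1
  Δ1: clk:1→0
  (1Δ to stable)
t=14 Δ0: clk=0 s1=1 s2=1 s0=1 s3=1
  Δ1: clk:0→1
  Δ2: s0:1→0
  Δ3: s1:1→0
  Δ4: s2:1→0
  (4Δ to stable)
t=15 Δ0: clk=1 s1=0 s2=0 s0=0 s3=1
  Δ1: clk:1→0
  (1Δ to stable)
t=16 Δ0: clk=0 s1=0 s2=0 s0=0 s3=1
  Δ1: clk:0→1
  Δ2: s0:0→1
  Δ3: s1:0→1, s2:0→1
  (3Δ to stable)
t=17 Δ0: clk=1 s1=1 s2=1 s0=1 s3=1
  Δ1: clk:1→0
  (1Δ to stable)
t=18 Δ0: clk=0 s1=1 s2=1 s0=1 s3=1
  Δ1: clk:0→1
  Δ2: s0:1→0
  Δ3: s1:1→0
  Δ4: s2:1→0
  (4Δ to stable)
t=19 Δ0: clk=1 s1=0 s2=0 s0=0 s3=1
  Δ1: clk:1→0
  (1Δ to stable)

0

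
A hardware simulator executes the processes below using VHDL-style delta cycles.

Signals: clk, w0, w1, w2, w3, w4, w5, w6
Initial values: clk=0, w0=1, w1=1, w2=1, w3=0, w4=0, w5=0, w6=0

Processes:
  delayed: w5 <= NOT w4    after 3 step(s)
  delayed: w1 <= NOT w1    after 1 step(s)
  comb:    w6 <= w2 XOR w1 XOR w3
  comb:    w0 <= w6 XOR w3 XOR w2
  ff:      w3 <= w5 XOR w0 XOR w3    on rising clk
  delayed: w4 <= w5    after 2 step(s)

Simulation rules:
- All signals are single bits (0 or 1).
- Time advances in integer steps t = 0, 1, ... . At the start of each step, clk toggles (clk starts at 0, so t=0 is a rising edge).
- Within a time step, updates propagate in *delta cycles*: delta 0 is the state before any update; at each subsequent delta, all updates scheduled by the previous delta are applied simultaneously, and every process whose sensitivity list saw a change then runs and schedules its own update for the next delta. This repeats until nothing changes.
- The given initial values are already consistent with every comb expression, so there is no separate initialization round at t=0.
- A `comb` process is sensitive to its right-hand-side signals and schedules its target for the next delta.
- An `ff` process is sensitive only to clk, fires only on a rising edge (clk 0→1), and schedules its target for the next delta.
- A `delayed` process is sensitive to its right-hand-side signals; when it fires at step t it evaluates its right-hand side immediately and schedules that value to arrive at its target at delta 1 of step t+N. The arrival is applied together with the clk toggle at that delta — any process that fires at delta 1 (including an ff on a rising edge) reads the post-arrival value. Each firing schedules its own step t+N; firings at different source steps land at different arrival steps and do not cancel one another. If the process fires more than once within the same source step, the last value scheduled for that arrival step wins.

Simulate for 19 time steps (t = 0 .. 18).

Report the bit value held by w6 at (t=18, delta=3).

0

t=0 Δ0: w0=1 w5=0 w3=0 w6=0 w1=1 w2=1 clk=0 w4=0
  Δ1: clk:0→1
  Δ2: w3:0→1
  Δ3: w0:1→0, w6:0→1
  Δ4: w0:0→1
  (4Δ to stable)
t=1 Δ0: w0=1 w5=0 w3=1 w6=1 w1=1 w2=1 clk=1 w4=0
  Δ1: clk:1→0
  (1Δ to stable)
t=2 Δ0: w0=1 w5=0 w3=1 w6=1 w1=1 w2=1 clk=0 w4=0
  Δ1: clk:0→1
  Δ2: w3:1→0
  Δ3: w0:1→0, w6:1→0
  Δ4: w0:0→1
  (4Δ to stable)
t=3 Δ0: w0=1 w5=0 w3=0 w6=0 w1=1 w2=1 clk=1 w4=0
  Δ1: clk:1→0
  (1Δ to stable)
t=4 Δ0: w0=1 w5=0 w3=0 w6=0 w1=1 w2=1 clk=0 w4=0
  Δ1: clk:0→1
  Δ2: w3:0→1
  Δ3: w0:1→0, w6:0→1
  Δ4: w0:0→1
  (4Δ to stable)
t=5 Δ0: w0=1 w5=0 w3=1 w6=1 w1=1 w2=1 clk=1 w4=0
  Δ1: clk:1→0
  (1Δ to stable)
t=6 Δ0: w0=1 w5=0 w3=1 w6=1 w1=1 w2=1 clk=0 w4=0
  Δ1: clk:0→1
  Δ2: w3:1→0
  Δ3: w0:1→0, w6:1→0
  Δ4: w0:0→1
  (4Δ to stable)
t=7 Δ0: w0=1 w5=0 w3=0 w6=0 w1=1 w2=1 clk=1 w4=0
  Δ1: clk:1→0
  (1Δ to stable)
t=8 Δ0: w0=1 w5=0 w3=0 w6=0 w1=1 w2=1 clk=0 w4=0
  Δ1: clk:0→1
  Δ2: w3:0→1
  Δ3: w0:1→0, w6:0→1
  Δ4: w0:0→1
  (4Δ to stable)
t=9 Δ0: w0=1 w5=0 w3=1 w6=1 w1=1 w2=1 clk=1 w4=0
  Δ1: clk:1→0
  (1Δ to stable)
t=10 Δ0: w0=1 w5=0 w3=1 w6=1 w1=1 w2=1 clk=0 w4=0
  Δ1: clk:0→1
  Δ2: w3:1→0
  Δ3: w0:1→0, w6:1→0
  Δ4: w0:0→1
  (4Δ to stable)
t=11 Δ0: w0=1 w5=0 w3=0 w6=0 w1=1 w2=1 clk=1 w4=0
  Δ1: clk:1→0
  (1Δ to stable)
t=12 Δ0: w0=1 w5=0 w3=0 w6=0 w1=1 w2=1 clk=0 w4=0
  Δ1: clk:0→1
  Δ2: w3:0→1
  Δ3: w0:1→0, w6:0→1
  Δ4: w0:0→1
  (4Δ to stable)
t=13 Δ0: w0=1 w5=0 w3=1 w6=1 w1=1 w2=1 clk=1 w4=0
  Δ1: clk:1→0
  (1Δ to stable)
t=14 Δ0: w0=1 w5=0 w3=1 w6=1 w1=1 w2=1 clk=0 w4=0
  Δ1: clk:0→1
  Δ2: w3:1→0
  Δ3: w0:1→0, w6:1→0
  Δ4: w0:0→1
  (4Δ to stable)
t=15 Δ0: w0=1 w5=0 w3=0 w6=0 w1=1 w2=1 clk=1 w4=0
  Δ1: clk:1→0
  (1Δ to stable)
t=16 Δ0: w0=1 w5=0 w3=0 w6=0 w1=1 w2=1 clk=0 w4=0
  Δ1: clk:0→1
  Δ2: w3:0→1
  Δ3: w0:1→0, w6:0→1
  Δ4: w0:0→1
  (4Δ to stable)
t=17 Δ0: w0=1 w5=0 w3=1 w6=1 w1=1 w2=1 clk=1 w4=0
  Δ1: clk:1→0
  (1Δ to stable)
t=18 Δ0: w0=1 w5=0 w3=1 w6=1 w1=1 w2=1 clk=0 w4=0
  Δ1: clk:0→1
  Δ2: w3:1→0
  Δ3: w0:1→0, w6:1→0
  Δ4: w0:0→1
  (4Δ to stable)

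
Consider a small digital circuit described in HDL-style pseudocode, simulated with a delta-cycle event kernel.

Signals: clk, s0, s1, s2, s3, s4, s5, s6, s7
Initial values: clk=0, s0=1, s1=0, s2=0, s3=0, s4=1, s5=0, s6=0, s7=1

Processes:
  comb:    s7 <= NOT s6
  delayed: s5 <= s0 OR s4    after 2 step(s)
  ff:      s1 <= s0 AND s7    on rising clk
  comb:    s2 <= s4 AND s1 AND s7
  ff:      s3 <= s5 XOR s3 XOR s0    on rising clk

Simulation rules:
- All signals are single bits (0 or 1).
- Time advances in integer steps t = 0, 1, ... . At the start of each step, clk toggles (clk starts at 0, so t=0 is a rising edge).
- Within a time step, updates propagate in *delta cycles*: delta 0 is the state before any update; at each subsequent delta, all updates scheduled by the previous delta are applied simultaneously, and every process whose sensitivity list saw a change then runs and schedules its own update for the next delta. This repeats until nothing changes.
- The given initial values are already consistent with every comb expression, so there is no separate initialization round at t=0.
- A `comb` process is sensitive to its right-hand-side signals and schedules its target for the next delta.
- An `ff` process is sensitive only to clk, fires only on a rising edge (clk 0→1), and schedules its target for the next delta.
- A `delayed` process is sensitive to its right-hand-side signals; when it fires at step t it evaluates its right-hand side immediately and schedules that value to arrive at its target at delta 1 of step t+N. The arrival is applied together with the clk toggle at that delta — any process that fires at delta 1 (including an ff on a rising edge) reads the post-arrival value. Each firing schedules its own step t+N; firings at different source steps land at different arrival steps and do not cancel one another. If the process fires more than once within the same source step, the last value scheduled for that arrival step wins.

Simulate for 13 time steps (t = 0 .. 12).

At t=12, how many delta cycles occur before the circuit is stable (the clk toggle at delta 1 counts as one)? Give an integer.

[bits: clk,s5,s6,s1,s7,s3,s2,s4,s0]
t=0: Δ0=000010011 Δ1=100010011 Δ2=100111011 Δ3=100111111 | 3Δ
t=1: Δ0=100111111 Δ1=000111111 | 1Δ
t=2: Δ0=000111111 Δ1=100111111 Δ2=100110111 | 2Δ
t=3: Δ0=100110111 Δ1=000110111 | 1Δ
t=4: Δ0=000110111 Δ1=100110111 Δ2=100111111 | 2Δ
t=5: Δ0=100111111 Δ1=000111111 | 1Δ
t=6: Δ0=000111111 Δ1=100111111 Δ2=100110111 | 2Δ
t=7: Δ0=100110111 Δ1=000110111 | 1Δ
t=8: Δ0=000110111 Δ1=100110111 Δ2=100111111 | 2Δ
t=9: Δ0=100111111 Δ1=000111111 | 1Δ
t=10: Δ0=000111111 Δ1=100111111 Δ2=100110111 | 2Δ
t=11: Δ0=100110111 Δ1=000110111 | 1Δ
t=12: Δ0=000110111 Δ1=100110111 Δ2=100111111 | 2Δ

2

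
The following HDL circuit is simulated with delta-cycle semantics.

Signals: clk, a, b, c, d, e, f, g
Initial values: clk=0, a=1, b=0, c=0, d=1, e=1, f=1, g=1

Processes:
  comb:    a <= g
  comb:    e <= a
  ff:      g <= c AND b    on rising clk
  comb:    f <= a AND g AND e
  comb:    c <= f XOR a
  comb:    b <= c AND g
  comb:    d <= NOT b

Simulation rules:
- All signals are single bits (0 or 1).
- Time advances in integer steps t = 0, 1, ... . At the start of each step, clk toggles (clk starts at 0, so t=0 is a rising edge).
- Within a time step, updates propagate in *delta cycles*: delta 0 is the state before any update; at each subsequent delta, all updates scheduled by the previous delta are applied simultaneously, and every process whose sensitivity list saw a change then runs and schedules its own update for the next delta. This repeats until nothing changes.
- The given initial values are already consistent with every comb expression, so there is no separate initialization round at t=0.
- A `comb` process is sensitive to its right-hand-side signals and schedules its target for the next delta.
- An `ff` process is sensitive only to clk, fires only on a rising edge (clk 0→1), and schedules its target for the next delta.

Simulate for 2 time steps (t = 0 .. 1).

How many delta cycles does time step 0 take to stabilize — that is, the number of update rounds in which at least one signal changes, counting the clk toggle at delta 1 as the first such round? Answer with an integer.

t=0 Δ0: a=1 clk=0 c=0 f=1 g=1 d=1 b=0 e=1
  Δ1: clk:0→1
  Δ2: g:1→0
  Δ3: a:1→0, f:1→0
  Δ4: e:1→0
  (4Δ to stable)
t=1 Δ0: a=0 clk=1 c=0 f=0 g=0 d=1 b=0 e=0
  Δ1: clk:1→0
  (1Δ to stable)

4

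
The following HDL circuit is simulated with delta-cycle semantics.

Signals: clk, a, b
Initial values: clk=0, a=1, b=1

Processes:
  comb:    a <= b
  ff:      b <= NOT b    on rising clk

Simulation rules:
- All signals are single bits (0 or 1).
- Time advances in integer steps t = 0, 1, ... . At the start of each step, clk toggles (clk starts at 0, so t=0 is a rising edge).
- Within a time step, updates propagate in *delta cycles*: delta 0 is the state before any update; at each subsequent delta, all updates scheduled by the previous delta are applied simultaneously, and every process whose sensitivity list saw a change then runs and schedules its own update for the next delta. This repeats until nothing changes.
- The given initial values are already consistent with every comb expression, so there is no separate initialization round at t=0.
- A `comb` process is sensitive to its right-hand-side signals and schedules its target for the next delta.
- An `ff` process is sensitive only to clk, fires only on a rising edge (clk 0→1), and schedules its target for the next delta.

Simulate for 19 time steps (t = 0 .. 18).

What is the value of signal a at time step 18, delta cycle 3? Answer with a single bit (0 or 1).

[bits: a,clk,b]
t=0: Δ0=101 Δ1=111 Δ2=110 Δ3=010 | 3Δ
t=1: Δ0=010 Δ1=000 | 1Δ
t=2: Δ0=000 Δ1=010 Δ2=011 Δ3=111 | 3Δ
t=3: Δ0=111 Δ1=101 | 1Δ
t=4: Δ0=101 Δ1=111 Δ2=110 Δ3=010 | 3Δ
t=5: Δ0=010 Δ1=000 | 1Δ
t=6: Δ0=000 Δ1=010 Δ2=011 Δ3=111 | 3Δ
t=7: Δ0=111 Δ1=101 | 1Δ
t=8: Δ0=101 Δ1=111 Δ2=110 Δ3=010 | 3Δ
t=9: Δ0=010 Δ1=000 | 1Δ
t=10: Δ0=000 Δ1=010 Δ2=011 Δ3=111 | 3Δ
t=11: Δ0=111 Δ1=101 | 1Δ
t=12: Δ0=101 Δ1=111 Δ2=110 Δ3=010 | 3Δ
t=13: Δ0=010 Δ1=000 | 1Δ
t=14: Δ0=000 Δ1=010 Δ2=011 Δ3=111 | 3Δ
t=15: Δ0=111 Δ1=101 | 1Δ
t=16: Δ0=101 Δ1=111 Δ2=110 Δ3=010 | 3Δ
t=17: Δ0=010 Δ1=000 | 1Δ
t=18: Δ0=000 Δ1=010 Δ2=011 Δ3=111 | 3Δ

1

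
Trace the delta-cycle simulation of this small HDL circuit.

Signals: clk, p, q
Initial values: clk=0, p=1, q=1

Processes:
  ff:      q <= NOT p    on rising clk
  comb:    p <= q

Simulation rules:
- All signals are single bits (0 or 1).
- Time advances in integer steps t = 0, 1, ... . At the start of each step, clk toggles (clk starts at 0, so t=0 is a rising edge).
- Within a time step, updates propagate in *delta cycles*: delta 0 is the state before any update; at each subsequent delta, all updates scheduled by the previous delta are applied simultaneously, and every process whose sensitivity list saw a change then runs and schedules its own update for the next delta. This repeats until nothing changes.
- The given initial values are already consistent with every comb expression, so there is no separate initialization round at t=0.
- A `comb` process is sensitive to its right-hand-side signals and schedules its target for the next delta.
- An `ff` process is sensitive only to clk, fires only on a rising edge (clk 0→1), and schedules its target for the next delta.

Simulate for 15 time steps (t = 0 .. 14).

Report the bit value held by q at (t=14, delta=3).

1

t0.Δ0 q=1 p=1 clk=0
t0.Δ1 q=1 p=1 clk=1
t0.Δ2 q=0 p=1 clk=1
t0.Δ3 q=0 p=0 clk=1
t1.Δ0 q=0 p=0 clk=1
t1.Δ1 q=0 p=0 clk=0
t2.Δ0 q=0 p=0 clk=0
t2.Δ1 q=0 p=0 clk=1
t2.Δ2 q=1 p=0 clk=1
t2.Δ3 q=1 p=1 clk=1
t3.Δ0 q=1 p=1 clk=1
t3.Δ1 q=1 p=1 clk=0
t4.Δ0 q=1 p=1 clk=0
t4.Δ1 q=1 p=1 clk=1
t4.Δ2 q=0 p=1 clk=1
t4.Δ3 q=0 p=0 clk=1
t5.Δ0 q=0 p=0 clk=1
t5.Δ1 q=0 p=0 clk=0
t6.Δ0 q=0 p=0 clk=0
t6.Δ1 q=0 p=0 clk=1
t6.Δ2 q=1 p=0 clk=1
t6.Δ3 q=1 p=1 clk=1
t7.Δ0 q=1 p=1 clk=1
t7.Δ1 q=1 p=1 clk=0
t8.Δ0 q=1 p=1 clk=0
t8.Δ1 q=1 p=1 clk=1
t8.Δ2 q=0 p=1 clk=1
t8.Δ3 q=0 p=0 clk=1
t9.Δ0 q=0 p=0 clk=1
t9.Δ1 q=0 p=0 clk=0
t10.Δ0 q=0 p=0 clk=0
t10.Δ1 q=0 p=0 clk=1
t10.Δ2 q=1 p=0 clk=1
t10.Δ3 q=1 p=1 clk=1
t11.Δ0 q=1 p=1 clk=1
t11.Δ1 q=1 p=1 clk=0
t12.Δ0 q=1 p=1 clk=0
t12.Δ1 q=1 p=1 clk=1
t12.Δ2 q=0 p=1 clk=1
t12.Δ3 q=0 p=0 clk=1
t13.Δ0 q=0 p=0 clk=1
t13.Δ1 q=0 p=0 clk=0
t14.Δ0 q=0 p=0 clk=0
t14.Δ1 q=0 p=0 clk=1
t14.Δ2 q=1 p=0 clk=1
t14.Δ3 q=1 p=1 clk=1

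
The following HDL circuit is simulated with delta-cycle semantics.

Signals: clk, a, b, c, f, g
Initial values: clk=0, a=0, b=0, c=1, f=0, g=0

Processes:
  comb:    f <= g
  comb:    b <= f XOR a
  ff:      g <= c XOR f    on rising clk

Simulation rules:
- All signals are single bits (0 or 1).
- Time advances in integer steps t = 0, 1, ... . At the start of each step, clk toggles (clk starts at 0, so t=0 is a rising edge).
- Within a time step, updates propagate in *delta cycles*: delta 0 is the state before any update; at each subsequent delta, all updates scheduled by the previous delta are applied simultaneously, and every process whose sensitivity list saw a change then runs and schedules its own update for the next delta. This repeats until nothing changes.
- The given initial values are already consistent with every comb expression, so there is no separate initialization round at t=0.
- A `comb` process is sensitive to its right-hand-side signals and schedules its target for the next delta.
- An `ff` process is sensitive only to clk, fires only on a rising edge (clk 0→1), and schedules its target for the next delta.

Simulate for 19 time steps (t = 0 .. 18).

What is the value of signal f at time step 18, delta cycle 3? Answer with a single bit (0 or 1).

t=0 Δ0: g=0 a=0 f=0 b=0 clk=0 c=1
  Δ1: clk:0→1
  Δ2: g:0→1
  Δ3: f:0→1
  Δ4: b:0→1
  (4Δ to stable)
t=1 Δ0: g=1 a=0 f=1 b=1 clk=1 c=1
  Δ1: clk:1→0
  (1Δ to stable)
t=2 Δ0: g=1 a=0 f=1 b=1 clk=0 c=1
  Δ1: clk:0→1
  Δ2: g:1→0
  Δ3: f:1→0
  Δ4: b:1→0
  (4Δ to stable)
t=3 Δ0: g=0 a=0 f=0 b=0 clk=1 c=1
  Δ1: clk:1→0
  (1Δ to stable)
t=4 Δ0: g=0 a=0 f=0 b=0 clk=0 c=1
  Δ1: clk:0→1
  Δ2: g:0→1
  Δ3: f:0→1
  Δ4: b:0→1
  (4Δ to stable)
t=5 Δ0: g=1 a=0 f=1 b=1 clk=1 c=1
  Δ1: clk:1→0
  (1Δ to stable)
t=6 Δ0: g=1 a=0 f=1 b=1 clk=0 c=1
  Δ1: clk:0→1
  Δ2: g:1→0
  Δ3: f:1→0
  Δ4: b:1→0
  (4Δ to stable)
t=7 Δ0: g=0 a=0 f=0 b=0 clk=1 c=1
  Δ1: clk:1→0
  (1Δ to stable)
t=8 Δ0: g=0 a=0 f=0 b=0 clk=0 c=1
  Δ1: clk:0→1
  Δ2: g:0→1
  Δ3: f:0→1
  Δ4: b:0→1
  (4Δ to stable)
t=9 Δ0: g=1 a=0 f=1 b=1 clk=1 c=1
  Δ1: clk:1→0
  (1Δ to stable)
t=10 Δ0: g=1 a=0 f=1 b=1 clk=0 c=1
  Δ1: clk:0→1
  Δ2: g:1→0
  Δ3: f:1→0
  Δ4: b:1→0
  (4Δ to stable)
t=11 Δ0: g=0 a=0 f=0 b=0 clk=1 c=1
  Δ1: clk:1→0
  (1Δ to stable)
t=12 Δ0: g=0 a=0 f=0 b=0 clk=0 c=1
  Δ1: clk:0→1
  Δ2: g:0→1
  Δ3: f:0→1
  Δ4: b:0→1
  (4Δ to stable)
t=13 Δ0: g=1 a=0 f=1 b=1 clk=1 c=1
  Δ1: clk:1→0
  (1Δ to stable)
t=14 Δ0: g=1 a=0 f=1 b=1 clk=0 c=1
  Δ1: clk:0→1
  Δ2: g:1→0
  Δ3: f:1→0
  Δ4: b:1→0
  (4Δ to stable)
t=15 Δ0: g=0 a=0 f=0 b=0 clk=1 c=1
  Δ1: clk:1→0
  (1Δ to stable)
t=16 Δ0: g=0 a=0 f=0 b=0 clk=0 c=1
  Δ1: clk:0→1
  Δ2: g:0→1
  Δ3: f:0→1
  Δ4: b:0→1
  (4Δ to stable)
t=17 Δ0: g=1 a=0 f=1 b=1 clk=1 c=1
  Δ1: clk:1→0
  (1Δ to stable)
t=18 Δ0: g=1 a=0 f=1 b=1 clk=0 c=1
  Δ1: clk:0→1
  Δ2: g:1→0
  Δ3: f:1→0
  Δ4: b:1→0
  (4Δ to stable)

0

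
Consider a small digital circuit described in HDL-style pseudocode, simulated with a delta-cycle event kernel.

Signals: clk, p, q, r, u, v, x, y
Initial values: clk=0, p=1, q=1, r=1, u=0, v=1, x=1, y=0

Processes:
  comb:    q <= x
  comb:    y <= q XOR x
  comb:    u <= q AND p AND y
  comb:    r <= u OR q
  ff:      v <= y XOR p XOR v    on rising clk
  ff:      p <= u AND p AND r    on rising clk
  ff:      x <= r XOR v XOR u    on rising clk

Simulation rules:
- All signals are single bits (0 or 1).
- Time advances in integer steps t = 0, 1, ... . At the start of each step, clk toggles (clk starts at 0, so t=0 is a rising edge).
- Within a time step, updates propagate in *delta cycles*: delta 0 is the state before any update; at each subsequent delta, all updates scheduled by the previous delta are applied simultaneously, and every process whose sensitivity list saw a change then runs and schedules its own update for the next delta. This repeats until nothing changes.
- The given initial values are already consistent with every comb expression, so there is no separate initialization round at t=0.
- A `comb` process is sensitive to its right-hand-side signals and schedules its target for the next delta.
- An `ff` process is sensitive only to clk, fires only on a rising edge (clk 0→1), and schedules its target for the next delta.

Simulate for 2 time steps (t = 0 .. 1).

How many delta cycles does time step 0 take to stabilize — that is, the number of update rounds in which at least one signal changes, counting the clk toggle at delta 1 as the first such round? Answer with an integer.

4

[bits: p,r,v,u,clk,x,y,q]
t=0: Δ0=11100101 Δ1=11101101 Δ2=01001001 Δ3=01001010 Δ4=00001000 | 4Δ
t=1: Δ0=00001000 Δ1=00000000 | 1Δ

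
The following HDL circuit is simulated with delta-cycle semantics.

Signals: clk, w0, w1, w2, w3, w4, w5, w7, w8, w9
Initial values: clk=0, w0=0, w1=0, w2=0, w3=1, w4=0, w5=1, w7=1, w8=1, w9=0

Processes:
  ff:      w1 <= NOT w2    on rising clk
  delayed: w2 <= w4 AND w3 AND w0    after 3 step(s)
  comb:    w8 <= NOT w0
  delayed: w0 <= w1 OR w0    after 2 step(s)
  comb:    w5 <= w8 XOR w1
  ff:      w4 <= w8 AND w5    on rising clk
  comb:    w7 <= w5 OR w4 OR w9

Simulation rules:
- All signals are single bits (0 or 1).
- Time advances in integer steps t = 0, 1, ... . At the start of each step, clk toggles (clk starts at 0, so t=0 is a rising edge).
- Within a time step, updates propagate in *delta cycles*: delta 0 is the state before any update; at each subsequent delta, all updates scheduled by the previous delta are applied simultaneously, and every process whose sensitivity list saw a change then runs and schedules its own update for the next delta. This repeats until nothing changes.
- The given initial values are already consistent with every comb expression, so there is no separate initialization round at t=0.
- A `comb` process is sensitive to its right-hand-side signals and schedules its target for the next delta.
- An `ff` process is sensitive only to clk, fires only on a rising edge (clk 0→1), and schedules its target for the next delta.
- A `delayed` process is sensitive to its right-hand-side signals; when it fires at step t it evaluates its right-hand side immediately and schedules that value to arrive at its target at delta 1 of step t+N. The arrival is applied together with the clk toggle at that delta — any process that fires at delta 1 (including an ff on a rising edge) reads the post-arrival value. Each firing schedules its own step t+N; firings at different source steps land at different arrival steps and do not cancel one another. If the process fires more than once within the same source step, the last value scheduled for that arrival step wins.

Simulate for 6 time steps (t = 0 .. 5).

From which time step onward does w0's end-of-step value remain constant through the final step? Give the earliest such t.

t0.Δ0 w7=1 w5=1 w3=1 w2=0 clk=0 w8=1 w9=0 w4=0 w0=0 w1=0
t0.Δ1 w7=1 w5=1 w3=1 w2=0 clk=1 w8=1 w9=0 w4=0 w0=0 w1=0
t0.Δ2 w7=1 w5=1 w3=1 w2=0 clk=1 w8=1 w9=0 w4=1 w0=0 w1=1
t0.Δ3 w7=1 w5=0 w3=1 w2=0 clk=1 w8=1 w9=0 w4=1 w0=0 w1=1
t1.Δ0 w7=1 w5=0 w3=1 w2=0 clk=1 w8=1 w9=0 w4=1 w0=0 w1=1
t1.Δ1 w7=1 w5=0 w3=1 w2=0 clk=0 w8=1 w9=0 w4=1 w0=0 w1=1
t2.Δ0 w7=1 w5=0 w3=1 w2=0 clk=0 w8=1 w9=0 w4=1 w0=0 w1=1
t2.Δ1 w7=1 w5=0 w3=1 w2=0 clk=1 w8=1 w9=0 w4=1 w0=1 w1=1
t2.Δ2 w7=1 w5=0 w3=1 w2=0 clk=1 w8=0 w9=0 w4=0 w0=1 w1=1
t2.Δ3 w7=0 w5=1 w3=1 w2=0 clk=1 w8=0 w9=0 w4=0 w0=1 w1=1
t2.Δ4 w7=1 w5=1 w3=1 w2=0 clk=1 w8=0 w9=0 w4=0 w0=1 w1=1
t3.Δ0 w7=1 w5=1 w3=1 w2=0 clk=1 w8=0 w9=0 w4=0 w0=1 w1=1
t3.Δ1 w7=1 w5=1 w3=1 w2=0 clk=0 w8=0 w9=0 w4=0 w0=1 w1=1
t4.Δ0 w7=1 w5=1 w3=1 w2=0 clk=0 w8=0 w9=0 w4=0 w0=1 w1=1
t4.Δ1 w7=1 w5=1 w3=1 w2=0 clk=1 w8=0 w9=0 w4=0 w0=1 w1=1
t5.Δ0 w7=1 w5=1 w3=1 w2=0 clk=1 w8=0 w9=0 w4=0 w0=1 w1=1
t5.Δ1 w7=1 w5=1 w3=1 w2=0 clk=0 w8=0 w9=0 w4=0 w0=1 w1=1

2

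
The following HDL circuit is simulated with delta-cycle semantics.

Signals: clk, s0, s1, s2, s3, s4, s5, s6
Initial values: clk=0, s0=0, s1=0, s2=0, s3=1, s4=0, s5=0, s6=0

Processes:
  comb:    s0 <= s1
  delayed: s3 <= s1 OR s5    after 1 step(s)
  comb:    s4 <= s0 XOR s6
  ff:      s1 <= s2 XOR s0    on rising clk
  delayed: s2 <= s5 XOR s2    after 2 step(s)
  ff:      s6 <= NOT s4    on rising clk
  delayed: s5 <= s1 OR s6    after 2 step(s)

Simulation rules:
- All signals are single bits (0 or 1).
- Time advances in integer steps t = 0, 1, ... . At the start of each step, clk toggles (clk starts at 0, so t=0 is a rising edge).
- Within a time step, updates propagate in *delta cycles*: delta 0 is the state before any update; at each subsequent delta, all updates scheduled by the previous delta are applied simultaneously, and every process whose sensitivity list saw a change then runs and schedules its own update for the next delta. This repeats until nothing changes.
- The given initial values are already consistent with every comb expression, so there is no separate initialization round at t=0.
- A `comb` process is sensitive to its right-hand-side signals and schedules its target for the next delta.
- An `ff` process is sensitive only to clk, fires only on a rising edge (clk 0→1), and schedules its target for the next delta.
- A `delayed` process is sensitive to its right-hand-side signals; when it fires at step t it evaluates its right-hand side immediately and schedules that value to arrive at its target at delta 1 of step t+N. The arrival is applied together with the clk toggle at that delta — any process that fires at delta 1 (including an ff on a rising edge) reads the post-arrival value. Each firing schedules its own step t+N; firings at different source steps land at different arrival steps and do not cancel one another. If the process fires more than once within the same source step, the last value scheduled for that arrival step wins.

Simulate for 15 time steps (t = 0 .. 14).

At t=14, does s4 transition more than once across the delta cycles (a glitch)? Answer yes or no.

[bits: clk,s3,s5,s6,s1,s0,s2,s4]
t=0: Δ0=01000000 Δ1=11000000 Δ2=11010000 Δ3=11010001 | 3Δ
t=1: Δ0=11010001 Δ1=01010001 | 1Δ
t=2: Δ0=01010001 Δ1=11110001 Δ2=11100001 Δ3=11100000 | 3Δ
t=3: Δ0=11100000 Δ1=01100000 | 1Δ
t=4: Δ0=01100000 Δ1=11000010 Δ2=11011010 Δ3=11011111 Δ4=11011110 | 4Δ
t=5: Δ0=11011110 Δ1=01011110 | 1Δ
t=6: Δ0=01011110 Δ1=11111110 Δ2=11110110 Δ3=11110010 Δ4=11110011 | 4Δ
t=7: Δ0=11110011 Δ1=01110011 | 1Δ
t=8: Δ0=01110011 Δ1=11110001 Δ2=11100001 Δ3=11100000 | 3Δ
t=9: Δ0=11100000 Δ1=01100000 | 1Δ
t=10: Δ0=01100000 Δ1=11000010 Δ2=11011010 Δ3=11011111 Δ4=11011110 | 4Δ
t=11: Δ0=11011110 Δ1=01011110 | 1Δ
t=12: Δ0=01011110 Δ1=11111110 Δ2=11110110 Δ3=11110010 Δ4=11110011 | 4Δ
t=13: Δ0=11110011 Δ1=01110011 | 1Δ
t=14: Δ0=01110011 Δ1=11110001 Δ2=11100001 Δ3=11100000 | 3Δ

no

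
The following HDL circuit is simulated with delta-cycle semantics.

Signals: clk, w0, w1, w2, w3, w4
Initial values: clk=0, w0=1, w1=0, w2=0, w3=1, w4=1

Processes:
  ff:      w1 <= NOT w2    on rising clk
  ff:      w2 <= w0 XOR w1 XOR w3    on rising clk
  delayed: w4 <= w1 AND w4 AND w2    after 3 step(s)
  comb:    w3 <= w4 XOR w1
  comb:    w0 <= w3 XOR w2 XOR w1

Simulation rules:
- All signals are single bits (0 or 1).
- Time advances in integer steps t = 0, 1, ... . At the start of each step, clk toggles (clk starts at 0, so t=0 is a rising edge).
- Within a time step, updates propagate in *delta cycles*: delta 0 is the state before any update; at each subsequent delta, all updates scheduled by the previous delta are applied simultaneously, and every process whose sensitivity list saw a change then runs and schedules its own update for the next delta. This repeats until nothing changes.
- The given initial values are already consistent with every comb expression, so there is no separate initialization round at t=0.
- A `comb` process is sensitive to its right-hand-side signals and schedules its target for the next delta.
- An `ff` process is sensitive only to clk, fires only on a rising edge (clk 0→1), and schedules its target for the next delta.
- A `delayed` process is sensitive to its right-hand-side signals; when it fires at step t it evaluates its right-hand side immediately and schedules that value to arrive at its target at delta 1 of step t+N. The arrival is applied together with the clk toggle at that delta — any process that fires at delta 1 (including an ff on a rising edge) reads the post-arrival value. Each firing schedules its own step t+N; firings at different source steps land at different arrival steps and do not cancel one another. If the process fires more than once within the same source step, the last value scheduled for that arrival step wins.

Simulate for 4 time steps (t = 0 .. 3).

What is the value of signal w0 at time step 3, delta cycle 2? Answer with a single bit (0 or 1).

t0.Δ0 w0=1 w1=0 w2=0 clk=0 w3=1 w4=1
t0.Δ1 w0=1 w1=0 w2=0 clk=1 w3=1 w4=1
t0.Δ2 w0=1 w1=1 w2=0 clk=1 w3=1 w4=1
t0.Δ3 w0=0 w1=1 w2=0 clk=1 w3=0 w4=1
t0.Δ4 w0=1 w1=1 w2=0 clk=1 w3=0 w4=1
t1.Δ0 w0=1 w1=1 w2=0 clk=1 w3=0 w4=1
t1.Δ1 w0=1 w1=1 w2=0 clk=0 w3=0 w4=1
t2.Δ0 w0=1 w1=1 w2=0 clk=0 w3=0 w4=1
t2.Δ1 w0=1 w1=1 w2=0 clk=1 w3=0 w4=1
t3.Δ0 w0=1 w1=1 w2=0 clk=1 w3=0 w4=1
t3.Δ1 w0=1 w1=1 w2=0 clk=0 w3=0 w4=0
t3.Δ2 w0=1 w1=1 w2=0 clk=0 w3=1 w4=0
t3.Δ3 w0=0 w1=1 w2=0 clk=0 w3=1 w4=0

1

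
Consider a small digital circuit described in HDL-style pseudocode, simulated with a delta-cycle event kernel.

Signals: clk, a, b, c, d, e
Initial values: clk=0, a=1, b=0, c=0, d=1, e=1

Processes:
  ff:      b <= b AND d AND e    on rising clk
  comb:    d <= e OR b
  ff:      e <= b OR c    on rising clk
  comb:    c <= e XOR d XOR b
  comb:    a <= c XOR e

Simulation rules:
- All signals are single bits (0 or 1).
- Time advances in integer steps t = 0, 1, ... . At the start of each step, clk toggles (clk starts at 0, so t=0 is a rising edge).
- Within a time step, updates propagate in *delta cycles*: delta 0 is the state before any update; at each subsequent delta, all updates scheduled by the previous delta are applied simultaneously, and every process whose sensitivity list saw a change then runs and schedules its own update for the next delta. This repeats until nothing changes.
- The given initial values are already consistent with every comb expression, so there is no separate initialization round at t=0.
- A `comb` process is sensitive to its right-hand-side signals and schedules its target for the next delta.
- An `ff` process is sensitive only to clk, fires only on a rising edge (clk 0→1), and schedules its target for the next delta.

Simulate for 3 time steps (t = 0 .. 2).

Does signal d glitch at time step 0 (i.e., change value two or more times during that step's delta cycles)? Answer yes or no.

[bits: clk,e,c,d,a,b]
t=0: Δ0=010110 Δ1=110110 Δ2=100110 Δ3=101000 Δ4=100010 Δ5=100000 | 5Δ
t=1: Δ0=100000 Δ1=000000 | 1Δ
t=2: Δ0=000000 Δ1=100000 | 1Δ

no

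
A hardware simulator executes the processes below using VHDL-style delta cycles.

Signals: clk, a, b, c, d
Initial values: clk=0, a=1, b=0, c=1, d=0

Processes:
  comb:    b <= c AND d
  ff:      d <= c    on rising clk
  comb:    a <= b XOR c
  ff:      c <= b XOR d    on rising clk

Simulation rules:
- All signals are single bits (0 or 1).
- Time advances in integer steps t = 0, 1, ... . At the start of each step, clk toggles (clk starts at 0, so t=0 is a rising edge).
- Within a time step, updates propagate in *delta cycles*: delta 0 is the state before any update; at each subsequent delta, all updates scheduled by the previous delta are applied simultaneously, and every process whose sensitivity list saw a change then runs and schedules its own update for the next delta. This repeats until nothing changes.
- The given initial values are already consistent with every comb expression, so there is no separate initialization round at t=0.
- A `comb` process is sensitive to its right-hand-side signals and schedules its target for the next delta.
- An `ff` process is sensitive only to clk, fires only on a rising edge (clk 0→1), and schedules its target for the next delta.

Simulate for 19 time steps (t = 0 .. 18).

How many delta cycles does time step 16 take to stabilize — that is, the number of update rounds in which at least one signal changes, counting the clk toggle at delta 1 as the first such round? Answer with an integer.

t0.Δ0 clk=0 a=1 b=0 c=1 d=0
t0.Δ1 clk=1 a=1 b=0 c=1 d=0
t0.Δ2 clk=1 a=1 b=0 c=0 d=1
t0.Δ3 clk=1 a=0 b=0 c=0 d=1
t1.Δ0 clk=1 a=0 b=0 c=0 d=1
t1.Δ1 clk=0 a=0 b=0 c=0 d=1
t2.Δ0 clk=0 a=0 b=0 c=0 d=1
t2.Δ1 clk=1 a=0 b=0 c=0 d=1
t2.Δ2 clk=1 a=0 b=0 c=1 d=0
t2.Δ3 clk=1 a=1 b=0 c=1 d=0
t3.Δ0 clk=1 a=1 b=0 c=1 d=0
t3.Δ1 clk=0 a=1 b=0 c=1 d=0
t4.Δ0 clk=0 a=1 b=0 c=1 d=0
t4.Δ1 clk=1 a=1 b=0 c=1 d=0
t4.Δ2 clk=1 a=1 b=0 c=0 d=1
t4.Δ3 clk=1 a=0 b=0 c=0 d=1
t5.Δ0 clk=1 a=0 b=0 c=0 d=1
t5.Δ1 clk=0 a=0 b=0 c=0 d=1
t6.Δ0 clk=0 a=0 b=0 c=0 d=1
t6.Δ1 clk=1 a=0 b=0 c=0 d=1
t6.Δ2 clk=1 a=0 b=0 c=1 d=0
t6.Δ3 clk=1 a=1 b=0 c=1 d=0
t7.Δ0 clk=1 a=1 b=0 c=1 d=0
t7.Δ1 clk=0 a=1 b=0 c=1 d=0
t8.Δ0 clk=0 a=1 b=0 c=1 d=0
t8.Δ1 clk=1 a=1 b=0 c=1 d=0
t8.Δ2 clk=1 a=1 b=0 c=0 d=1
t8.Δ3 clk=1 a=0 b=0 c=0 d=1
t9.Δ0 clk=1 a=0 b=0 c=0 d=1
t9.Δ1 clk=0 a=0 b=0 c=0 d=1
t10.Δ0 clk=0 a=0 b=0 c=0 d=1
t10.Δ1 clk=1 a=0 b=0 c=0 d=1
t10.Δ2 clk=1 a=0 b=0 c=1 d=0
t10.Δ3 clk=1 a=1 b=0 c=1 d=0
t11.Δ0 clk=1 a=1 b=0 c=1 d=0
t11.Δ1 clk=0 a=1 b=0 c=1 d=0
t12.Δ0 clk=0 a=1 b=0 c=1 d=0
t12.Δ1 clk=1 a=1 b=0 c=1 d=0
t12.Δ2 clk=1 a=1 b=0 c=0 d=1
t12.Δ3 clk=1 a=0 b=0 c=0 d=1
t13.Δ0 clk=1 a=0 b=0 c=0 d=1
t13.Δ1 clk=0 a=0 b=0 c=0 d=1
t14.Δ0 clk=0 a=0 b=0 c=0 d=1
t14.Δ1 clk=1 a=0 b=0 c=0 d=1
t14.Δ2 clk=1 a=0 b=0 c=1 d=0
t14.Δ3 clk=1 a=1 b=0 c=1 d=0
t15.Δ0 clk=1 a=1 b=0 c=1 d=0
t15.Δ1 clk=0 a=1 b=0 c=1 d=0
t16.Δ0 clk=0 a=1 b=0 c=1 d=0
t16.Δ1 clk=1 a=1 b=0 c=1 d=0
t16.Δ2 clk=1 a=1 b=0 c=0 d=1
t16.Δ3 clk=1 a=0 b=0 c=0 d=1
t17.Δ0 clk=1 a=0 b=0 c=0 d=1
t17.Δ1 clk=0 a=0 b=0 c=0 d=1
t18.Δ0 clk=0 a=0 b=0 c=0 d=1
t18.Δ1 clk=1 a=0 b=0 c=0 d=1
t18.Δ2 clk=1 a=0 b=0 c=1 d=0
t18.Δ3 clk=1 a=1 b=0 c=1 d=0

3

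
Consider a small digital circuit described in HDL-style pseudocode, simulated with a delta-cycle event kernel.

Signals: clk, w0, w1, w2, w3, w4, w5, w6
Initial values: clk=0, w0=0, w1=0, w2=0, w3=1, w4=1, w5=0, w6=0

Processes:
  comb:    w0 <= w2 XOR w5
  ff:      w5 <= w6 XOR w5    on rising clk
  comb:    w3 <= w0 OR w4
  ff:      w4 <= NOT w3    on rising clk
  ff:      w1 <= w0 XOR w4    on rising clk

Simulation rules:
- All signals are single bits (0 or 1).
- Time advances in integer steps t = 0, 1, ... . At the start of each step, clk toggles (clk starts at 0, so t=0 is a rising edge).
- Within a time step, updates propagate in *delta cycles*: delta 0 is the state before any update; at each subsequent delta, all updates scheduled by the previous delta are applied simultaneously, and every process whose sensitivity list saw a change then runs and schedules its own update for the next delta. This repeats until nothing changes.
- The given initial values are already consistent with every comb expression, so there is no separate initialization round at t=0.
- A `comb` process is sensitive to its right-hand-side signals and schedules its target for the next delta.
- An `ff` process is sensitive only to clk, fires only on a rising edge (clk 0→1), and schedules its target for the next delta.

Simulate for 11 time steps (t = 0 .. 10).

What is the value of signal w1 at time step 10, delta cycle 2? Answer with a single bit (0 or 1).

[bits: w5,w6,w0,w2,w3,w1,w4,clk]
t=0: Δ0=00001010 Δ1=00001011 Δ2=00001101 Δ3=00000101 | 3Δ
t=1: Δ0=00000101 Δ1=00000100 | 1Δ
t=2: Δ0=00000100 Δ1=00000101 Δ2=00000011 Δ3=00001011 | 3Δ
t=3: Δ0=00001011 Δ1=00001010 | 1Δ
t=4: Δ0=00001010 Δ1=00001011 Δ2=00001101 Δ3=00000101 | 3Δ
t=5: Δ0=00000101 Δ1=00000100 | 1Δ
t=6: Δ0=00000100 Δ1=00000101 Δ2=00000011 Δ3=00001011 | 3Δ
t=7: Δ0=00001011 Δ1=00001010 | 1Δ
t=8: Δ0=00001010 Δ1=00001011 Δ2=00001101 Δ3=00000101 | 3Δ
t=9: Δ0=00000101 Δ1=00000100 | 1Δ
t=10: Δ0=00000100 Δ1=00000101 Δ2=00000011 Δ3=00001011 | 3Δ

0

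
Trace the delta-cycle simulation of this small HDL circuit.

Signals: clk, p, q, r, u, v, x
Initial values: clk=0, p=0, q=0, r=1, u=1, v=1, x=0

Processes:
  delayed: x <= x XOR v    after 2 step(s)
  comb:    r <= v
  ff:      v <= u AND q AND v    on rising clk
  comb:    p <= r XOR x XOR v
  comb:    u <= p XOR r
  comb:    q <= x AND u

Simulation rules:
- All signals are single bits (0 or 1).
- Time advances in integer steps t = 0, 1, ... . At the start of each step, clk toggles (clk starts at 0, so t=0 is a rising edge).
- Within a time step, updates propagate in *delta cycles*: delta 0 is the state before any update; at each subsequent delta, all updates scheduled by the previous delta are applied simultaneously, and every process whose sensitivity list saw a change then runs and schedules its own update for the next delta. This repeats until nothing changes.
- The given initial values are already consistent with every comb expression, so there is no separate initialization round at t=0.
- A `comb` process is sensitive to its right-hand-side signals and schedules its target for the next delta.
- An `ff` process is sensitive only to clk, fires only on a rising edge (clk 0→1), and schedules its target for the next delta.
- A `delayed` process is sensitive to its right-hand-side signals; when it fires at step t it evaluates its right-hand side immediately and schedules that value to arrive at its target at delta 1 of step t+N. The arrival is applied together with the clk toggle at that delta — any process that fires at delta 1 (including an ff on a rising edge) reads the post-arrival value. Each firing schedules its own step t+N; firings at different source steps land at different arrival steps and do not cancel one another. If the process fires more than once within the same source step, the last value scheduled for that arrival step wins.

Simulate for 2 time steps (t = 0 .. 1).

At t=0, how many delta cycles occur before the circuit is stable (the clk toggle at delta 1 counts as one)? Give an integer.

5

[bits: clk,q,r,u,x,p,v]
t=0: Δ0=0011001 Δ1=1011001 Δ2=1011000 Δ3=1001010 Δ4=1001000 Δ5=1000000 | 5Δ
t=1: Δ0=1000000 Δ1=0000000 | 1Δ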